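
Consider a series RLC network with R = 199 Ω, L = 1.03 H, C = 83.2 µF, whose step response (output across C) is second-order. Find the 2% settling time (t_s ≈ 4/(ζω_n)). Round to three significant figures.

t_s ≈ 0.0414 s

For a series RLC circuit (capacitor voltage as output), ω_n = 1/√(LC) = 1/√(1.03 H · 83.2 µF) = 108 rad/s.
ζ = (R/2)·√(C/L) = (199/2)·√(83.2 µF/1.03 H) = 0.894.
t_s ≈ 4/(ζω_n) = 0.0414 s.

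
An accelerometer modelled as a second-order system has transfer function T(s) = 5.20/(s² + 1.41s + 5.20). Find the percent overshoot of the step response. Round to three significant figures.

Matching coefficients with s² + 2ζω_n s + ω_n² gives ω_n² = 5.20 ⇒ ω_n = 2.28 rad/s, and ζ = 1.41/(2ω_n) = 0.309.
%OS = 100 e^{−πζ/√(1−ζ²)} with ζ = 0.309 gives 36.0%.

%OS ≈ 36.0%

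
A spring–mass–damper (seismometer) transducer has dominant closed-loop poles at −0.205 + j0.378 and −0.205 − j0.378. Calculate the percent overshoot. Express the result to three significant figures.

%OS ≈ 18.2%

The poles are at −σ ± jω_d with σ = 0.205 and ω_d = 0.378, so ω_n = √(σ²+ω_d²) = 0.430 rad/s and ζ = σ/ω_n = 0.477.
%OS = 100 e^{−πζ/√(1−ζ²)} with ζ = 0.477 gives 18.2%.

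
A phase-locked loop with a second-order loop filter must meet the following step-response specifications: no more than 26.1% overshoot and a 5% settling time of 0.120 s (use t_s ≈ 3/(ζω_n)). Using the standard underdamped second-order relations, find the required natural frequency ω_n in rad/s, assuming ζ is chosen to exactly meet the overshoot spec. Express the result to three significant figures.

From %OS = 100·exp(−πζ/√(1−ζ²)), invert to get ζ = −ln(OS)/√(π² + ln²(OS)) with OS = 0.261.
−ln 0.261 = 1.343, so ζ = 1.343/√(π² + 1.804) = 0.393.
From t_s ≈ 3/(ζω_n): ω_n = 3/(ζ·t_s) = 3/(0.393·0.120) = 63.6 rad/s.

ω_n ≈ 63.6 rad/s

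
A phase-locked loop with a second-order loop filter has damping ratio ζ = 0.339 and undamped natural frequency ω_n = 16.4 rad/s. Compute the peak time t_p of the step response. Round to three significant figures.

t_p ≈ 0.204 s

The damped frequency is ω_d = ω_n√(1−ζ²) = 16.4·√(1−0.115) = 15.4 rad/s.
Peak time t_p = π/ω_d = π/15.4 = 0.204 s.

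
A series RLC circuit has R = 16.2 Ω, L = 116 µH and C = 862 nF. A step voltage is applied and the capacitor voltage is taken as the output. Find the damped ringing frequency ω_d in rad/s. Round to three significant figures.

ω_d ≈ 71600 rad/s

For a series RLC circuit (capacitor voltage as output), ω_n = 1/√(LC) = 1/√(116 µH · 862 nF) = 100000 rad/s.
ζ = (R/2)·√(C/L) = (16.2/2)·√(862 nF/116 µH) = 0.698.
The damped frequency ω_d = ω_n√(1−ζ²) = 71600 rad/s.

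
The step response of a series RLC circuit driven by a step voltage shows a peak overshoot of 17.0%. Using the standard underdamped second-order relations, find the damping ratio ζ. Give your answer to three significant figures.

From %OS = 100·exp(−πζ/√(1−ζ²)), invert to get ζ = −ln(OS)/√(π² + ln²(OS)) with OS = 0.170.
−ln 0.170 = 1.772, so ζ = 1.772/√(π² + 3.140) = 0.491.

ζ ≈ 0.491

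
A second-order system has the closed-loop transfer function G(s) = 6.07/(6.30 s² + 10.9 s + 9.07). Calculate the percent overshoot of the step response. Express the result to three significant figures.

Dividing through by 6.30: denominator becomes s² + 1.730 s + 1.440.
So ω_n = √1.440 = 1.20 rad/s and ζ = 1.730/(2·1.20) = 0.721.
Overshoot: exp(−π·0.721/√(1−0.721²)) = 0.0381, i.e. 3.81%.

%OS ≈ 3.81%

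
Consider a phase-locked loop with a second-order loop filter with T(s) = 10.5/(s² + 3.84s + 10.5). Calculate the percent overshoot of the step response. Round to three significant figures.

%OS ≈ 9.92%

ω_n = √10.5 = 3.24 rad/s; ζ = 3.84/(2·3.24) = 0.593.
Overshoot: exp(−π·0.593/√(1−0.593²)) = 0.0992, i.e. 9.92%.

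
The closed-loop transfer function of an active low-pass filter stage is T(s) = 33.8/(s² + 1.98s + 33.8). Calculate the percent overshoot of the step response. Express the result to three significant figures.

Matching coefficients with s² + 2ζω_n s + ω_n² gives ω_n² = 33.8 ⇒ ω_n = 5.81 rad/s, and ζ = 1.98/(2ω_n) = 0.170.
%OS = 100 e^{−πζ/√(1−ζ²)} with ζ = 0.170 gives 58.1%.

%OS ≈ 58.1%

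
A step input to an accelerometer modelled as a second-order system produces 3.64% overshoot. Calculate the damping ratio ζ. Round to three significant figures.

ζ ≈ 0.726

Inverting the overshoot relation: ζ = |ln 0.0364|/√(π² + ln²0.0364) = 0.726.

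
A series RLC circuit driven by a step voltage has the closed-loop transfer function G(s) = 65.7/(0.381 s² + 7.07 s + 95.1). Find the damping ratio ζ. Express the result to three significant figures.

ζ ≈ 0.587

Dividing through by 0.381: denominator becomes s² + 18.56 s + 249.6.
So ω_n = √249.6 = 15.8 rad/s and ζ = 18.56/(2·15.8) = 0.587.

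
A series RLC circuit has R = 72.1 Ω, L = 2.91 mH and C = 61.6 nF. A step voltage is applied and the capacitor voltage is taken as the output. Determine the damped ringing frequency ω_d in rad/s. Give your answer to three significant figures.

ω_d ≈ 73700 rad/s

For a series RLC circuit (capacitor voltage as output), ω_n = 1/√(LC) = 1/√(2.91 mH · 61.6 nF) = 74700 rad/s.
ζ = (R/2)·√(C/L) = (72.1/2)·√(61.6 nF/2.91 mH) = 0.166.
ω_d = ω_n√(1−ζ²) = 73700 rad/s.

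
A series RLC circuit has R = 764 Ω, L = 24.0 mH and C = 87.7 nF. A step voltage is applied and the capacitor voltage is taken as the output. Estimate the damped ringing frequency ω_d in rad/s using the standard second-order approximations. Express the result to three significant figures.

For a series RLC circuit (capacitor voltage as output), ω_n = 1/√(LC) = 1/√(24.0 mH · 87.7 nF) = 21800 rad/s.
ζ = (R/2)·√(C/L) = (764/2)·√(87.7 nF/24.0 mH) = 0.730.
ω_d = ω_n√(1−ζ²) = 14900 rad/s.

ω_d ≈ 14900 rad/s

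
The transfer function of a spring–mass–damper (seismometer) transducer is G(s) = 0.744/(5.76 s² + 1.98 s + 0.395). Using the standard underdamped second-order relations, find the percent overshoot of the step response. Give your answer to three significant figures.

Dividing through by 5.76: denominator becomes s² + 0.3438 s + 0.06858.
So ω_n = √0.06858 = 0.262 rad/s and ζ = 0.3438/(2·0.262) = 0.656.
%OS = 100 e^{−πζ/√(1−ζ²)} with ζ = 0.656 gives 6.50%.

%OS ≈ 6.50%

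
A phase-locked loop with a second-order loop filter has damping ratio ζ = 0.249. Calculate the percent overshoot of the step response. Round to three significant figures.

For an underdamped second-order system, %OS = 100·exp(−πζ/√(1−ζ²)).
πζ/√(1−ζ²) = π·0.249/√(1−0.0620) = 0.8077, so %OS = 100·e^(−0.8077) = 44.6%.

%OS ≈ 44.6%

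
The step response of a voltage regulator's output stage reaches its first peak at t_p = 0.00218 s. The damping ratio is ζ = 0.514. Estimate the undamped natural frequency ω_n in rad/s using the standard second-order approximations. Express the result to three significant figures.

Peak time t_p = π/ω_d, so ω_d = π/t_p = π/0.00218 = 1440 rad/s.
ω_n = ω_d/√(1−ζ²) = 1440/√0.736 = 1680 rad/s.

ω_n ≈ 1680 rad/s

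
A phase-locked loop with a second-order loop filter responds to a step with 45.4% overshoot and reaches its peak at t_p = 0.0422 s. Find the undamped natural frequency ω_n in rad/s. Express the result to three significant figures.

ζ from %OS: ζ = |ln 0.454|/√(π²+ln²0.454) = 0.244.
t_p = π/ω_d ⇒ ω_d = 74.4 rad/s; then ω_n = ω_d/√(1−ζ²) = 76.8 rad/s.

ω_n ≈ 76.8 rad/s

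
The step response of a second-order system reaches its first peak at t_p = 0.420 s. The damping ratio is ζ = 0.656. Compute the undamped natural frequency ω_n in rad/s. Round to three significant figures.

ω_n ≈ 9.91 rad/s

Peak time t_p = π/ω_d, so ω_d = π/t_p = π/0.420 = 7.48 rad/s.
ω_n = ω_d/√(1−ζ²) = 7.48/√0.570 = 9.91 rad/s.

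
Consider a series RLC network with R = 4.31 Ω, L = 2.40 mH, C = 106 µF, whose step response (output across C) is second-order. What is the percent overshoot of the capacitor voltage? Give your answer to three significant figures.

For a series RLC circuit (capacitor voltage as output), ω_n = 1/√(LC) = 1/√(2.40 mH · 106 µF) = 1980 rad/s.
ζ = (R/2)·√(C/L) = (4.31/2)·√(106 µF/2.40 mH) = 0.453.
Overshoot: exp(−π·0.453/√(1−0.453²)) = 0.203, i.e. 20.3%.

%OS ≈ 20.3%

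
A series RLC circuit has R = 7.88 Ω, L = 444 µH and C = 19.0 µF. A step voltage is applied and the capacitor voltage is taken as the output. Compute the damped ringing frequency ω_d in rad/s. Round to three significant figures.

ω_d ≈ 6310 rad/s

For a series RLC circuit (capacitor voltage as output), ω_n = 1/√(LC) = 1/√(444 µH · 19.0 µF) = 10900 rad/s.
ζ = (R/2)·√(C/L) = (7.88/2)·√(19.0 µF/444 µH) = 0.815.
The damped frequency ω_d = ω_n√(1−ζ²) = 6310 rad/s.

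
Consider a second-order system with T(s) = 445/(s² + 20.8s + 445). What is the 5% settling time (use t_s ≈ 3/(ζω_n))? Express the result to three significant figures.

t_s ≈ 0.288 s

Comparing the denominator to s² + 2ζω_n s + ω_n²: ω_n = √445 = 21.1 rad/s, and 2ζω_n = 20.8 so ζ = 20.8/(2·21.1) = 0.493.
t_s ≈ 3/(ζω_n) = 3/(0.493·21.1) = 0.288 s.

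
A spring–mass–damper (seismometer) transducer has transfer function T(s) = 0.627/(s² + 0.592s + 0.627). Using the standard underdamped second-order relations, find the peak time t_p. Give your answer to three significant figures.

Matching coefficients with s² + 2ζω_n s + ω_n² gives ω_n² = 0.627 ⇒ ω_n = 0.792 rad/s, and ζ = 0.592/(2ω_n) = 0.374.
The damped frequency ω_d = ω_n√(1−ζ²) = 0.734 rad/s. Then t_p = π/ω_d = 4.28 s.

t_p ≈ 4.28 s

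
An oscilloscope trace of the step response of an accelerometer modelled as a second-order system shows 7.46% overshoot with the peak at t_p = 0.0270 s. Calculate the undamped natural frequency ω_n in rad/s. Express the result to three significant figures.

ω_n ≈ 151 rad/s

From the overshoot, ζ = −ln(OS)/√(π²+ln²(OS)) = 0.637.
From t_p = π/ω_d, ω_d = π/0.0270 = 116 rad/s, so ω_n = ω_d/√(1−ζ²) = 151 rad/s.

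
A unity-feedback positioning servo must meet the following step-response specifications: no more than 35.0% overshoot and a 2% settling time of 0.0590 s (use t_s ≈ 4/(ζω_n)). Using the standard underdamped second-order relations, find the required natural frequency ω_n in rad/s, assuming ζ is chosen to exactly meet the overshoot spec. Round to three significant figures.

ω_n ≈ 214 rad/s

Inverting the overshoot relation: ζ = |ln 0.350|/√(π² + ln²0.350) = 0.317.
From t_s ≈ 4/(ζω_n): ω_n = 4/(ζ·t_s) = 4/(0.317·0.0590) = 214 rad/s.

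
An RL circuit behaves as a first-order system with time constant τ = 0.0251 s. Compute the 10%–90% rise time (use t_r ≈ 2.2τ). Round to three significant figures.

t_r ≈ 2.2τ = 0.0552 s.

t_r ≈ 0.0552 s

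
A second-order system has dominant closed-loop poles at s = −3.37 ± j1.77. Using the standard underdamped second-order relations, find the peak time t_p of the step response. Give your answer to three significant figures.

t_p = π/ω_d with ω_d = 1.77 (the imaginary part), so t_p = 1.77 s.

t_p ≈ 1.77 s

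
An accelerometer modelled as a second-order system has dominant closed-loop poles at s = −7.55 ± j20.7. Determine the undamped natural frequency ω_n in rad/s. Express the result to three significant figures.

ω_n ≈ 22.0 rad/s

With σ = 7.55, ω_d = 20.7: ω_n = √(σ²+ω_d²) = 22.0 rad/s, ζ = σ/ω_n = 0.343.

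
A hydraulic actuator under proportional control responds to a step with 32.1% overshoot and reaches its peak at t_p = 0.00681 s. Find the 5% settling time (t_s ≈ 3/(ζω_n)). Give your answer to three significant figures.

t_s ≈ 0.0180 s

The overshoot fixes ζ = −ln(OS)/√(π²+ln²(OS)) = 0.340.
From t_p = π/ω_d, ω_d = π/0.00681 = 461 rad/s, so ω_n = ω_d/√(1−ζ²) = 491 rad/s.
t_s ≈ 3/(ζω_n) = 3/(0.340·491) = 0.0180 s.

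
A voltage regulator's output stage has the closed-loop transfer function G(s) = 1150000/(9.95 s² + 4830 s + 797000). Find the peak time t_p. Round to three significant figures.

Dividing through by 9.95: denominator becomes s² + 485.4 s + 80100.
So ω_n = √80100 = 283 rad/s and ζ = 485.4/(2·283) = 0.858.
The damped frequency ω_d = ω_n√(1−ζ²) = 146 rad/s. t_p = π/ω_d = 0.0216 s.

t_p ≈ 0.0216 s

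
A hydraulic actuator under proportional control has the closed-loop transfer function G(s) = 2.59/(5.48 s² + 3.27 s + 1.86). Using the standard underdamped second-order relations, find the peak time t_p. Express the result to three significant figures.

Dividing through by 5.48: denominator becomes s² + 0.5967 s + 0.3394.
So ω_n = √0.3394 = 0.583 rad/s and ζ = 0.5967/(2·0.583) = 0.512.
ω_d = 0.583·√(1 − 0.512²) = 0.500 rad/s. t_p = π/ω_d = 6.28 s.

t_p ≈ 6.28 s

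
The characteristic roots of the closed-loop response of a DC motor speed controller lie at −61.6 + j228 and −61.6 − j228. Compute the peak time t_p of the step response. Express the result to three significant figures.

t_p ≈ 0.0138 s

t_p = π/ω_d with ω_d = 228 (the imaginary part), so t_p = 0.0138 s.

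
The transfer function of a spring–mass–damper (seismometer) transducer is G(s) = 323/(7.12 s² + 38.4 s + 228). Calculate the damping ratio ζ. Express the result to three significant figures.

ζ ≈ 0.477

Dividing through by 7.12: denominator becomes s² + 5.393 s + 32.02.
So ω_n = √32.02 = 5.66 rad/s and ζ = 5.393/(2·5.66) = 0.477.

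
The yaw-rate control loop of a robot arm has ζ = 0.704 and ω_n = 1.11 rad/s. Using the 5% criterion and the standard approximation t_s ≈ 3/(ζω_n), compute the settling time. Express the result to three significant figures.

t_s ≈ 3/(ζω_n) = 3/(0.704 × 1.11) = 3.84 s.

t_s ≈ 3.84 s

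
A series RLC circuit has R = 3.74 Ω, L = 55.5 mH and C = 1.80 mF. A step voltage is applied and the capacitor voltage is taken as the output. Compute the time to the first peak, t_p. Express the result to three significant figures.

t_p ≈ 0.0333 s

For a series RLC circuit (capacitor voltage as output), ω_n = 1/√(LC) = 1/√(55.5 mH · 1.80 mF) = 100 rad/s.
ζ = (R/2)·√(C/L) = (3.74/2)·√(1.80 mF/55.5 mH) = 0.337.
The damped frequency ω_d = ω_n√(1−ζ²) = 94.2 rad/s. t_p = π/ω_d = 0.0333 s.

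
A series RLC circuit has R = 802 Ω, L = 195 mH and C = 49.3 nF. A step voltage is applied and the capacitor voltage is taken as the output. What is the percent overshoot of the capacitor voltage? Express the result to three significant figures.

For a series RLC circuit (capacitor voltage as output), ω_n = 1/√(LC) = 1/√(195 mH · 49.3 nF) = 10200 rad/s.
ζ = (R/2)·√(C/L) = (802/2)·√(49.3 nF/195 mH) = 0.202.
%OS = 100·exp(−πζ/√(1−ζ²)) = 52.4%.

%OS ≈ 52.4%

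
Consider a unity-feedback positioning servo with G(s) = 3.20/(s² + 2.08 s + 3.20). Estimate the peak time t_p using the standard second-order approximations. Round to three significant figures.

Matching coefficients with s² + 2ζω_n s + ω_n² gives ω_n² = 3.20 ⇒ ω_n = 1.79 rad/s, and ζ = 2.08/(2ω_n) = 0.581.
The damped frequency ω_d = ω_n√(1−ζ²) = 1.46 rad/s. Then t_p = π/ω_d = 2.16 s.

t_p ≈ 2.16 s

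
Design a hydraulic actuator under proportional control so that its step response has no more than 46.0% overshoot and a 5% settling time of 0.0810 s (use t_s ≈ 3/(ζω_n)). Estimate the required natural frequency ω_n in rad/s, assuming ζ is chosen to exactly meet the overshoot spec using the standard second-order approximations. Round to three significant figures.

ω_n ≈ 154 rad/s

From %OS = 100·exp(−πζ/√(1−ζ²)), invert to get ζ = −ln(OS)/√(π² + ln²(OS)) with OS = 0.460.
−ln 0.460 = 0.7765, so ζ = 0.7765/√(π² + 0.6030) = 0.240.
From t_s ≈ 3/(ζω_n): ω_n = 3/(ζ·t_s) = 3/(0.240·0.0810) = 154 rad/s.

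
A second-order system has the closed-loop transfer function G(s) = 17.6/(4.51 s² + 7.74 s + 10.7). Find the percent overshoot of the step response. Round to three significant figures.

%OS ≈ 12.2%

Dividing through by 4.51: denominator becomes s² + 1.716 s + 2.373.
So ω_n = √2.373 = 1.54 rad/s and ζ = 1.716/(2·1.54) = 0.557.
%OS = 100·exp(−πζ/√(1−ζ²)) = 12.2%.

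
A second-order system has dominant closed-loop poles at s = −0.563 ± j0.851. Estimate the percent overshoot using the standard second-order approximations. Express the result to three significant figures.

The poles are at −σ ± jω_d with σ = 0.563 and ω_d = 0.851, so ω_n = √(σ²+ω_d²) = 1.02 rad/s and ζ = σ/ω_n = 0.552.
%OS = 100 e^{−πζ/√(1−ζ²)} with ζ = 0.552 gives 12.5%.

%OS ≈ 12.5%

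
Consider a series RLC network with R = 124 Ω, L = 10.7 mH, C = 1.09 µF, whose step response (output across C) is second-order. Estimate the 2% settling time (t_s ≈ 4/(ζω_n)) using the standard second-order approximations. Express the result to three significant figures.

For a series RLC circuit (capacitor voltage as output), ω_n = 1/√(LC) = 1/√(10.7 mH · 1.09 µF) = 9260 rad/s.
ζ = (R/2)·√(C/L) = (124/2)·√(1.09 µF/10.7 mH) = 0.626.
t_s ≈ 4/(ζω_n) = 0.000690 s.

t_s ≈ 0.000690 s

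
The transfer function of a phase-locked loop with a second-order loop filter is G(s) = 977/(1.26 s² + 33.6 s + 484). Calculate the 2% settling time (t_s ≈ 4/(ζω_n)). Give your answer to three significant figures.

Dividing through by 1.26: denominator becomes s² + 26.67 s + 384.1.
So ω_n = √384.1 = 19.6 rad/s and ζ = 26.67/(2·19.6) = 0.680.
t_s ≈ 4/(ζω_n) = 0.300 s.

t_s ≈ 0.300 s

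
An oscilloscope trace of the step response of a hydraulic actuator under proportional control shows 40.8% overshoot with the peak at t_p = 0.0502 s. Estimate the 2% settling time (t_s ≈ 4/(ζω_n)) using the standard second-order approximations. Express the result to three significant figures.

From the overshoot, ζ = −ln(OS)/√(π²+ln²(OS)) = 0.274.
From t_p = π/ω_d, ω_d = π/0.0502 = 62.6 rad/s, so ω_n = ω_d/√(1−ζ²) = 65.1 rad/s.
t_s ≈ 4/(ζω_n) = 4/(0.274·65.1) = 0.224 s.

t_s ≈ 0.224 s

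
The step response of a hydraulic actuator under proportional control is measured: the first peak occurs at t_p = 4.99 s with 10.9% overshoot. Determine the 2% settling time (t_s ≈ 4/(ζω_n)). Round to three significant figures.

t_s ≈ 9.01 s

The overshoot fixes ζ = −ln(OS)/√(π²+ln²(OS)) = 0.576.
t_p = π/ω_d ⇒ ω_d = 0.630 rad/s; then ω_n = ω_d/√(1−ζ²) = 0.770 rad/s.
t_s ≈ 4/(ζω_n) = 4/(0.576·0.770) = 9.01 s.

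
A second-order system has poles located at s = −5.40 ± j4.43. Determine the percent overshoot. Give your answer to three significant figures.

|pole| = ω_n = √(5.40² + 4.43²) = 6.98 rad/s; ζ = cos θ = σ/ω_n = 0.773.
%OS = 100 e^{−πζ/√(1−ζ²)} with ζ = 0.773 gives 2.17%.

%OS ≈ 2.17%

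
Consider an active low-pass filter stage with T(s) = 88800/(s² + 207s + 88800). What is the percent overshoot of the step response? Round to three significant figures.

%OS ≈ 31.2%

ω_n = √88800 = 298 rad/s; ζ = 207/(2·298) = 0.347.
%OS = 100 e^{−πζ/√(1−ζ²)} with ζ = 0.347 gives 31.2%.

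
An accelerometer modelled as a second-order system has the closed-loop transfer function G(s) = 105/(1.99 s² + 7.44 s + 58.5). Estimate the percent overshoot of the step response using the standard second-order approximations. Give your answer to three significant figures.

%OS ≈ 31.5%

Dividing through by 1.99: denominator becomes s² + 3.739 s + 29.40.
So ω_n = √29.40 = 5.42 rad/s and ζ = 3.739/(2·5.42) = 0.345.
Overshoot: exp(−π·0.345/√(1−0.345²)) = 0.315, i.e. 31.5%.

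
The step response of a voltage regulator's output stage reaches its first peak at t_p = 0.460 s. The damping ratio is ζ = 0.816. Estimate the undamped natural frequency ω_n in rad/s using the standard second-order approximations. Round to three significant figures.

Peak time t_p = π/ω_d, so ω_d = π/t_p = π/0.460 = 6.83 rad/s.
ω_n = ω_d/√(1−ζ²) = 6.83/√0.334 = 11.8 rad/s.

ω_n ≈ 11.8 rad/s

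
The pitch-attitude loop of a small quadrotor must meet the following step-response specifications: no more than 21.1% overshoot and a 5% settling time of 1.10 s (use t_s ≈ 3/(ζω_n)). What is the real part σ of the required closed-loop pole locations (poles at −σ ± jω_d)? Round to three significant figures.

σ ≈ 2.73

The settling-time spec alone fixes σ = ζω_n = 3/t_s = 3/1.10 = 2.73.
(Overshoot then fixes ζ = 0.444 and hence ω_d = σ·√(1−ζ²)/ζ = 5.51 rad/s.)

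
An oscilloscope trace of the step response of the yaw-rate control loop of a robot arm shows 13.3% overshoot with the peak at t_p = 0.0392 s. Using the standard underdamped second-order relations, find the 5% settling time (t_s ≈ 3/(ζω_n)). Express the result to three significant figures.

From the overshoot, ζ = −ln(OS)/√(π²+ln²(OS)) = 0.540.
t_p = π/ω_d ⇒ ω_d = 80.1 rad/s; then ω_n = ω_d/√(1−ζ²) = 95.2 rad/s.
t_s ≈ 3/(ζω_n) = 3/(0.540·95.2) = 0.0583 s.

t_s ≈ 0.0583 s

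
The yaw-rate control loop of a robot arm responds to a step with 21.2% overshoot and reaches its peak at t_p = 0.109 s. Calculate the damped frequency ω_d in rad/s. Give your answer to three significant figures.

t_p = π/ω_d, so ω_d = π/0.109 = 28.8 rad/s.

ω_d ≈ 28.8 rad/s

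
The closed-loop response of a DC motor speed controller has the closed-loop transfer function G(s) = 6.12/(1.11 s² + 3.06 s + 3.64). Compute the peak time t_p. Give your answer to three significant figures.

Dividing through by 1.11: denominator becomes s² + 2.757 s + 3.279.
So ω_n = √3.279 = 1.81 rad/s and ζ = 2.757/(2·1.81) = 0.761.
ω_d = 1.81·√(1 − 0.761²) = 1.17 rad/s. t_p = π/ω_d = 2.67 s.

t_p ≈ 2.67 s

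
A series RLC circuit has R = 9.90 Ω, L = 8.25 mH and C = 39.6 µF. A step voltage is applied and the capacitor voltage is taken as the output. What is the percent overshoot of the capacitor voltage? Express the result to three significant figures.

For a series RLC circuit (capacitor voltage as output), ω_n = 1/√(LC) = 1/√(8.25 mH · 39.6 µF) = 1750 rad/s.
ζ = (R/2)·√(C/L) = (9.90/2)·√(39.6 µF/8.25 mH) = 0.343.
Overshoot: exp(−π·0.343/√(1−0.343²)) = 0.318, i.e. 31.8%.

%OS ≈ 31.8%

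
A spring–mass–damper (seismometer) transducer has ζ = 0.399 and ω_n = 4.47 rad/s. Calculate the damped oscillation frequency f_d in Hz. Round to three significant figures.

ω_d = ω_n√(1−ζ²) = 4.47·√0.841 = 4.10 rad/s.
f_d = ω_d/(2π) = 0.652 Hz.

f_d ≈ 0.652 Hz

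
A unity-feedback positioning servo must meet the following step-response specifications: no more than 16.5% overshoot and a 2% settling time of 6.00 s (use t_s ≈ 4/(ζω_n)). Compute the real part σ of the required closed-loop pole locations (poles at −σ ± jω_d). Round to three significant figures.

The settling-time spec alone fixes σ = ζω_n = 4/t_s = 4/6.00 = 0.667.
(Overshoot then fixes ζ = 0.498 and hence ω_d = σ·√(1−ζ²)/ζ = 1.16 rad/s.)

σ ≈ 0.667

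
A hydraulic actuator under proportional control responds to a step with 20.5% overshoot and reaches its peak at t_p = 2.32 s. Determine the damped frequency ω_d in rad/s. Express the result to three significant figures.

t_p = π/ω_d, so ω_d = π/2.32 = 1.35 rad/s.

ω_d ≈ 1.35 rad/s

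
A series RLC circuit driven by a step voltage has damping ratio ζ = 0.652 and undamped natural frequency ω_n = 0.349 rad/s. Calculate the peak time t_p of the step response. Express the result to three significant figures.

The damped frequency is ω_d = ω_n√(1−ζ²) = 0.349·√(1−0.425) = 0.265 rad/s.
Peak time t_p = π/ω_d = π/0.265 = 11.9 s.

t_p ≈ 11.9 s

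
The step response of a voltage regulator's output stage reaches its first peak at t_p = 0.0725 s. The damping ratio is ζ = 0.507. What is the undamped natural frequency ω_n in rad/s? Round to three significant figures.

Peak time t_p = π/ω_d, so ω_d = π/t_p = π/0.0725 = 43.3 rad/s.
ω_n = ω_d/√(1−ζ²) = 43.3/√0.743 = 50.3 rad/s.

ω_n ≈ 50.3 rad/s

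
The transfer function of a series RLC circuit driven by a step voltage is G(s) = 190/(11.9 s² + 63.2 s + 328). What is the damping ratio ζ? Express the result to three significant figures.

ζ ≈ 0.506

Dividing through by 11.9: denominator becomes s² + 5.311 s + 27.56.
So ω_n = √27.56 = 5.25 rad/s and ζ = 5.311/(2·5.25) = 0.506.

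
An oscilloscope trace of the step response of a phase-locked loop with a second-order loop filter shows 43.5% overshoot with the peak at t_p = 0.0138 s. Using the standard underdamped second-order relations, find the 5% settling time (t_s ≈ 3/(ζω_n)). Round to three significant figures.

ζ from %OS: ζ = |ln 0.435|/√(π²+ln²0.435) = 0.256.
t_p = π/ω_d ⇒ ω_d = 228 rad/s; then ω_n = ω_d/√(1−ζ²) = 236 rad/s.
t_s ≈ 3/(ζω_n) = 3/(0.256·236) = 0.0497 s.

t_s ≈ 0.0497 s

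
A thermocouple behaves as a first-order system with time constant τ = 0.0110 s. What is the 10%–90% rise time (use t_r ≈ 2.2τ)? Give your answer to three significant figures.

t_r ≈ 2.2τ = 0.0242 s.

t_r ≈ 0.0242 s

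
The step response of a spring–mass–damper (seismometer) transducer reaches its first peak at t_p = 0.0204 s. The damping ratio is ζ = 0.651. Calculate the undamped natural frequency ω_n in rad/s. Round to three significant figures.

Peak time t_p = π/ω_d, so ω_d = π/t_p = π/0.0204 = 154 rad/s.
ω_n = ω_d/√(1−ζ²) = 154/√0.576 = 203 rad/s.

ω_n ≈ 203 rad/s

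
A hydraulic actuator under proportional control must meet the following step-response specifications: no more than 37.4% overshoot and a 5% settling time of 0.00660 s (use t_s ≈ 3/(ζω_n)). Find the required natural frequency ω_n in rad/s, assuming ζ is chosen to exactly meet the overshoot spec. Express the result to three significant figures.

ω_n ≈ 1520 rad/s

From %OS = 100·exp(−πζ/√(1−ζ²)), invert to get ζ = −ln(OS)/√(π² + ln²(OS)) with OS = 0.374.
−ln 0.374 = 0.9835, so ζ = 0.9835/√(π² + 0.9673) = 0.299.
Then ω_n = 3/(ζ t_s) = 3/(0.299 × 0.00660) = 1520 rad/s.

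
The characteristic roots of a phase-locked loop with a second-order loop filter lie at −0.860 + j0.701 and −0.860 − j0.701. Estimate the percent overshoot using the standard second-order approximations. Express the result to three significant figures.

With σ = 0.860, ω_d = 0.701: ω_n = √(σ²+ω_d²) = 1.11 rad/s, ζ = σ/ω_n = 0.775.
%OS = 100·exp(−πζ/√(1−ζ²)) = 2.12%.

%OS ≈ 2.12%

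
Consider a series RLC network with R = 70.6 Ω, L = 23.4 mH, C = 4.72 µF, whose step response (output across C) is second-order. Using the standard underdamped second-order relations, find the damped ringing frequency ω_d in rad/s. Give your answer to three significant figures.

For a series RLC circuit (capacitor voltage as output), ω_n = 1/√(LC) = 1/√(23.4 mH · 4.72 µF) = 3010 rad/s.
ζ = (R/2)·√(C/L) = (70.6/2)·√(4.72 µF/23.4 mH) = 0.501.
The damped frequency ω_d = ω_n√(1−ζ²) = 2600 rad/s.

ω_d ≈ 2600 rad/s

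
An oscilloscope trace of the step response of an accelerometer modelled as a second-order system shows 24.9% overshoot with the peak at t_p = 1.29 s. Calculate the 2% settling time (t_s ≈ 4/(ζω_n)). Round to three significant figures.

t_s ≈ 3.71 s

ζ from %OS: ζ = |ln 0.249|/√(π²+ln²0.249) = 0.405.
From t_p = π/ω_d, ω_d = π/1.29 = 2.44 rad/s, so ω_n = ω_d/√(1−ζ²) = 2.66 rad/s.
t_s ≈ 4/(ζω_n) = 4/(0.405·2.66) = 3.71 s.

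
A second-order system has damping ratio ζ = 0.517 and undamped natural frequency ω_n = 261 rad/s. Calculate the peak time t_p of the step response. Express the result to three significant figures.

The damped frequency is ω_d = ω_n√(1−ζ²) = 261·√(1−0.267) = 223 rad/s.
Peak time t_p = π/ω_d = π/223 = 0.0141 s.

t_p ≈ 0.0141 s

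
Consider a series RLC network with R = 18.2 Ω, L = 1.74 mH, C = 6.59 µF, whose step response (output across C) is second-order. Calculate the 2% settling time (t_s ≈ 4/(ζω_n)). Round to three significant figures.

t_s ≈ 0.000765 s

For a series RLC circuit (capacitor voltage as output), ω_n = 1/√(LC) = 1/√(1.74 mH · 6.59 µF) = 9340 rad/s.
ζ = (R/2)·√(C/L) = (18.2/2)·√(6.59 µF/1.74 mH) = 0.560.
t_s ≈ 4/(ζω_n) = 0.000765 s.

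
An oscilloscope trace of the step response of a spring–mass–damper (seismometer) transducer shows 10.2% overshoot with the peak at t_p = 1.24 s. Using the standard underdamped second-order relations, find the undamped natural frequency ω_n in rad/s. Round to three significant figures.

From the overshoot, ζ = −ln(OS)/√(π²+ln²(OS)) = 0.588.
From t_p = π/ω_d, ω_d = π/1.24 = 2.53 rad/s, so ω_n = ω_d/√(1−ζ²) = 3.13 rad/s.

ω_n ≈ 3.13 rad/s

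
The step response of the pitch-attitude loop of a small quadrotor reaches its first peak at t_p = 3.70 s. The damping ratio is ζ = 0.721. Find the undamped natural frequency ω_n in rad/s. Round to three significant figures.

ω_n ≈ 1.23 rad/s

Peak time t_p = π/ω_d, so ω_d = π/t_p = π/3.70 = 0.849 rad/s.
ω_n = ω_d/√(1−ζ²) = 0.849/√0.480 = 1.23 rad/s.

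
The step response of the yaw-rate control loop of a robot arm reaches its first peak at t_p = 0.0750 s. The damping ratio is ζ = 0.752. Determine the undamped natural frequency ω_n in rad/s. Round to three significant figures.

Peak time t_p = π/ω_d, so ω_d = π/t_p = π/0.0750 = 41.9 rad/s.
ω_n = ω_d/√(1−ζ²) = 41.9/√0.434 = 63.5 rad/s.

ω_n ≈ 63.5 rad/s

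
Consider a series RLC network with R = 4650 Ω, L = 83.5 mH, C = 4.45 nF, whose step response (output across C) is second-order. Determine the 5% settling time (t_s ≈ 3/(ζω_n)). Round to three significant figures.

For a series RLC circuit (capacitor voltage as output), ω_n = 1/√(LC) = 1/√(83.5 mH · 4.45 nF) = 51900 rad/s.
ζ = (R/2)·√(C/L) = (4650/2)·√(4.45 nF/83.5 mH) = 0.537.
t_s ≈ 3/(ζω_n) = 0.000108 s.

t_s ≈ 0.000108 s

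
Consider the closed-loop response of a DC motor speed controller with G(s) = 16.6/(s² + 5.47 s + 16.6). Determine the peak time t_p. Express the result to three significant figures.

Matching coefficients with s² + 2ζω_n s + ω_n² gives ω_n² = 16.6 ⇒ ω_n = 4.07 rad/s, and ζ = 5.47/(2ω_n) = 0.671.
ω_d = ω_n√(1−ζ²) = 3.02 rad/s. Then t_p = π/ω_d = 1.04 s.

t_p ≈ 1.04 s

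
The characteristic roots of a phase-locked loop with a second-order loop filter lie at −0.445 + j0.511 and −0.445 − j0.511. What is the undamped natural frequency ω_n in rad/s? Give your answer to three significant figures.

The poles are at −σ ± jω_d with σ = 0.445 and ω_d = 0.511, so ω_n = √(σ²+ω_d²) = 0.678 rad/s and ζ = σ/ω_n = 0.657.

ω_n ≈ 0.678 rad/s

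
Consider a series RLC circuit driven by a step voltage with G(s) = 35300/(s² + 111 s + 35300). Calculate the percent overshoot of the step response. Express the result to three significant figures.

%OS ≈ 37.9%

Matching coefficients with s² + 2ζω_n s + ω_n² gives ω_n² = 35300 ⇒ ω_n = 188 rad/s, and ζ = 111/(2ω_n) = 0.295.
%OS = 100 e^{−πζ/√(1−ζ²)} with ζ = 0.295 gives 37.9%.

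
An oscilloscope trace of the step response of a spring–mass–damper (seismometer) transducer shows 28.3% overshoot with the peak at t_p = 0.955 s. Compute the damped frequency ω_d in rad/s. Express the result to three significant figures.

ω_d ≈ 3.29 rad/s

t_p = π/ω_d, so ω_d = π/0.955 = 3.29 rad/s.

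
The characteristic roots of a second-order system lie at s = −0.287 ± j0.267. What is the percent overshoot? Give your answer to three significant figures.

%OS ≈ 3.42%

The poles are at −σ ± jω_d with σ = 0.287 and ω_d = 0.267, so ω_n = √(σ²+ω_d²) = 0.392 rad/s and ζ = σ/ω_n = 0.732.
%OS = 100 e^{−πζ/√(1−ζ²)} with ζ = 0.732 gives 3.42%.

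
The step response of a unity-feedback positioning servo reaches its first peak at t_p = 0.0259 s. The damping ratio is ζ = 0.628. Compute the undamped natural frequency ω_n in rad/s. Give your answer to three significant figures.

ω_n ≈ 156 rad/s

Peak time t_p = π/ω_d, so ω_d = π/t_p = π/0.0259 = 121 rad/s.
ω_n = ω_d/√(1−ζ²) = 121/√0.606 = 156 rad/s.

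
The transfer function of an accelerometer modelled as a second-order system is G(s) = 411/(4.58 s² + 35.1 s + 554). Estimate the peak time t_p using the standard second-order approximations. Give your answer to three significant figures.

Dividing through by 4.58: denominator becomes s² + 7.664 s + 121.0.
So ω_n = √121.0 = 11.0 rad/s and ζ = 7.664/(2·11.0) = 0.348.
ω_d = 11.0·√(1 − 0.348²) = 10.3 rad/s. t_p = π/ω_d = 0.305 s.

t_p ≈ 0.305 s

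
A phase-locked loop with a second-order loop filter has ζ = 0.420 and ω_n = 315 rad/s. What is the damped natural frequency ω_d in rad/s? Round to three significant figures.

ω_d ≈ 286 rad/s

ω_d = ω_n√(1−ζ²) = 315·√0.824 = 286 rad/s.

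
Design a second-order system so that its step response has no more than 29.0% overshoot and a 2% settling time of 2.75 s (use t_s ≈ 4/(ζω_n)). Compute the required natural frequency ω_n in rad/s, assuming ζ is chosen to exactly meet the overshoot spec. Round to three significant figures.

ω_n ≈ 3.97 rad/s

Inverting the overshoot relation: ζ = |ln 0.290|/√(π² + ln²0.290) = 0.367.
From t_s ≈ 4/(ζω_n): ω_n = 4/(ζ·t_s) = 4/(0.367·2.75) = 3.97 rad/s.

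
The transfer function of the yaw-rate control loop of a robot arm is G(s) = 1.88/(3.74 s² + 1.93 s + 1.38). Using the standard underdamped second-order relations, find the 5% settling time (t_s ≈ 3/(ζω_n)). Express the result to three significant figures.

Dividing through by 3.74: denominator becomes s² + 0.5160 s + 0.3690.
So ω_n = √0.3690 = 0.607 rad/s and ζ = 0.5160/(2·0.607) = 0.425.
t_s ≈ 3/(ζω_n) = 11.6 s.

t_s ≈ 11.6 s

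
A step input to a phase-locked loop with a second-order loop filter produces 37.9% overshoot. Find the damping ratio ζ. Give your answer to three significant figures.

ζ ≈ 0.295

ζ = −ln(OS)/√(π² + (ln OS)²). With OS = 0.379, ln OS = −0.9702 and ζ = 0.9702/3.288 = 0.295.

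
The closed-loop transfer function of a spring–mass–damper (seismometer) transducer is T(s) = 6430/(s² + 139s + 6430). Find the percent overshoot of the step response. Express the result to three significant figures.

Matching coefficients with s² + 2ζω_n s + ω_n² gives ω_n² = 6430 ⇒ ω_n = 80.2 rad/s, and ζ = 139/(2ω_n) = 0.867.
%OS = 100·exp(−πζ/√(1−ζ²)) = 0.426%.

%OS ≈ 0.426%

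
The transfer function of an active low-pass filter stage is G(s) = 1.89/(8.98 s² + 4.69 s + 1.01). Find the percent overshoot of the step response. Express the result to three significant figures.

%OS ≈ 2.03%

Dividing through by 8.98: denominator becomes s² + 0.5223 s + 0.1125.
So ω_n = √0.1125 = 0.335 rad/s and ζ = 0.5223/(2·0.335) = 0.779.
%OS = 100·exp(−πζ/√(1−ζ²)) = 2.03%.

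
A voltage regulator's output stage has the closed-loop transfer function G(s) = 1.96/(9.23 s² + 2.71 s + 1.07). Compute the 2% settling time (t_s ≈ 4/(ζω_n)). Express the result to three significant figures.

t_s ≈ 27.2 s

Dividing through by 9.23: denominator becomes s² + 0.2936 s + 0.1159.
So ω_n = √0.1159 = 0.340 rad/s and ζ = 0.2936/(2·0.340) = 0.431.
t_s ≈ 4/(ζω_n) = 27.2 s.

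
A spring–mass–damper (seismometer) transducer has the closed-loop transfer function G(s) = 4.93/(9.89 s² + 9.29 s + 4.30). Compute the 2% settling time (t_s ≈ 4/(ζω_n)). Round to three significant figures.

t_s ≈ 8.52 s

Dividing through by 9.89: denominator becomes s² + 0.9393 s + 0.4348.
So ω_n = √0.4348 = 0.659 rad/s and ζ = 0.9393/(2·0.659) = 0.712.
t_s ≈ 4/(ζω_n) = 8.52 s.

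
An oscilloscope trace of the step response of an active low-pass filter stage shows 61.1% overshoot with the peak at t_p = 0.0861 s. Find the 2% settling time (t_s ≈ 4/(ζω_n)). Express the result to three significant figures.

t_s ≈ 0.699 s

The overshoot fixes ζ = −ln(OS)/√(π²+ln²(OS)) = 0.155.
t_p = π/ω_d ⇒ ω_d = 36.5 rad/s; then ω_n = ω_d/√(1−ζ²) = 36.9 rad/s.
t_s ≈ 4/(ζω_n) = 4/(0.155·36.9) = 0.699 s.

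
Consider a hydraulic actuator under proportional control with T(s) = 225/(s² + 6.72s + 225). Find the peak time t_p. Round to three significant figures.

Comparing the denominator to s² + 2ζω_n s + ω_n²: ω_n = √225 = 15.0 rad/s, and 2ζω_n = 6.72 so ζ = 6.72/(2·15.0) = 0.224.
ω_d = ω_n√(1−ζ²) = 14.6 rad/s. Then t_p = π/ω_d = 0.215 s.

t_p ≈ 0.215 s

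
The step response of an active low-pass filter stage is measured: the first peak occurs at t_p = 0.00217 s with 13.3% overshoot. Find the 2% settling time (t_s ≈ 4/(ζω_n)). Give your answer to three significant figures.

From the overshoot, ζ = −ln(OS)/√(π²+ln²(OS)) = 0.540.
From t_p = π/ω_d, ω_d = π/0.00217 = 1450 rad/s, so ω_n = ω_d/√(1−ζ²) = 1720 rad/s.
t_s ≈ 4/(ζω_n) = 4/(0.540·1720) = 0.00430 s.

t_s ≈ 0.00430 s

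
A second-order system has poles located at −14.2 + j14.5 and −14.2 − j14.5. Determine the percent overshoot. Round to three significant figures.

%OS ≈ 4.61%

The poles are at −σ ± jω_d with σ = 14.2 and ω_d = 14.5, so ω_n = √(σ²+ω_d²) = 20.3 rad/s and ζ = σ/ω_n = 0.700.
%OS = 100·exp(−πζ/√(1−ζ²)) = 4.61%.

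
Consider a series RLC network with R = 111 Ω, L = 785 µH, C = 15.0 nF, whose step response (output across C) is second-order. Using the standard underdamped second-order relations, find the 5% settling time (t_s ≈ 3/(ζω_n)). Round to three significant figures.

t_s ≈ 0.0000424 s

For a series RLC circuit (capacitor voltage as output), ω_n = 1/√(LC) = 1/√(785 µH · 15.0 nF) = 291000 rad/s.
ζ = (R/2)·√(C/L) = (111/2)·√(15.0 nF/785 µH) = 0.243.
t_s ≈ 3/(ζω_n) = 0.0000424 s.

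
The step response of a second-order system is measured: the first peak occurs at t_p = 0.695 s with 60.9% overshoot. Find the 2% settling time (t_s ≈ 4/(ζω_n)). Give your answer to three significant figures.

ζ from %OS: ζ = |ln 0.609|/√(π²+ln²0.609) = 0.156.
From t_p = π/ω_d, ω_d = π/0.695 = 4.52 rad/s, so ω_n = ω_d/√(1−ζ²) = 4.58 rad/s.
t_s ≈ 4/(ζω_n) = 4/(0.156·4.58) = 5.61 s.

t_s ≈ 5.61 s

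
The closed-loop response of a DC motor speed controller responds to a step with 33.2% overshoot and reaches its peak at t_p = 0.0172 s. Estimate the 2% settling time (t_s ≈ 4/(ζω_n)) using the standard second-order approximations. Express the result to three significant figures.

The overshoot fixes ζ = −ln(OS)/√(π²+ln²(OS)) = 0.331.
t_p = π/ω_d ⇒ ω_d = 183 rad/s; then ω_n = ω_d/√(1−ζ²) = 194 rad/s.
t_s ≈ 4/(ζω_n) = 4/(0.331·194) = 0.0624 s.

t_s ≈ 0.0624 s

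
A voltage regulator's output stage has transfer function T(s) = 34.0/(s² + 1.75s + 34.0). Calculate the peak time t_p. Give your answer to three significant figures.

t_p ≈ 0.545 s

Comparing the denominator to s² + 2ζω_n s + ω_n²: ω_n = √34.0 = 5.83 rad/s, and 2ζω_n = 1.75 so ζ = 1.75/(2·5.83) = 0.150.
The damped frequency ω_d = ω_n√(1−ζ²) = 5.76 rad/s. Then t_p = π/ω_d = 0.545 s.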